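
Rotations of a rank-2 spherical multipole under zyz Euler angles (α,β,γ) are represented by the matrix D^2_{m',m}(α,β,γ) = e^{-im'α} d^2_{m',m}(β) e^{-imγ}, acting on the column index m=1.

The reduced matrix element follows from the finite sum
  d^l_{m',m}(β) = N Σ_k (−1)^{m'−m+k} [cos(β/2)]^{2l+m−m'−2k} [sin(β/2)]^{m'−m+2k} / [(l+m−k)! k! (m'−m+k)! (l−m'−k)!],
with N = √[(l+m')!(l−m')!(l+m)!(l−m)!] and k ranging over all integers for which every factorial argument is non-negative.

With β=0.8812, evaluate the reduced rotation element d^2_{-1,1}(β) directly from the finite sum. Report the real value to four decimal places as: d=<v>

d^2_{-1,1}(β=0.8812) via the finite sum:
Half-angle: c=0.904496, s=0.426482. N=√(1·6·6·1)=6.000000
k∈{2,3} keeps every argument non-negative
  k=2: (−1)^0·6.0000/(2)·0.9045^2·0.4265^2 = +0.446413
  k=3: (−1)^1·6.0000/(6)·0.9045^0·0.4265^4 = -0.033083
d^2_{-1,1}(0.8812) = +0.446413 -0.033083 = +0.413330

d=0.4133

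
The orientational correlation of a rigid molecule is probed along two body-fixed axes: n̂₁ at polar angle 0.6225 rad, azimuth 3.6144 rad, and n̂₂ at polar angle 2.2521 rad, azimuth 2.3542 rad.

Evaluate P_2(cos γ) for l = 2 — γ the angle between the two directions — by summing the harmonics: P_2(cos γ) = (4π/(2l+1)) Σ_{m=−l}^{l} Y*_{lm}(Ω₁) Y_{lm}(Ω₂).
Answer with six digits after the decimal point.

-0.291025

Term-by-term m-sum for l=2 (normalisation 4π/5 = 2.513274):
  [-2]  conj(Y_{2,-2})(Ω₁) = +0.076855+0.106483i ; Y_{2,-2}(Ω₂) = -0.000930+0.233054i ; Δ = -0.024888+0.017812i
  [-1]  conj(Y_{2,-1})(Ω₁) = -0.325807-0.166651i ; Y_{2,-1}(Ω₂) = +0.266706+0.267772i ; Δ = -0.042270-0.131689i
  [+0]  conj(Y_{2,0})(Ω₁) = +0.309114-0.000000i ; Y_{2,0}(Ω₂) = +0.059914+0.000000i ; Δ = +0.018520+0.000000i
  [+1]  conj(Y_{2,1})(Ω₁) = +0.325807-0.166651i ; Y_{2,1}(Ω₂) = -0.266706+0.267772i ; Δ = -0.042270+0.131689i
  [+2]  conj(Y_{2,2})(Ω₁) = +0.076855-0.106483i ; Y_{2,2}(Ω₂) = -0.000930-0.233054i ; Δ = -0.024888-0.017812i
Accumulated sum -0.115795-0.000000i; after 4π/(2l+1) scaling, -0.291025-0.000000i ⇒ P_2 = -0.291025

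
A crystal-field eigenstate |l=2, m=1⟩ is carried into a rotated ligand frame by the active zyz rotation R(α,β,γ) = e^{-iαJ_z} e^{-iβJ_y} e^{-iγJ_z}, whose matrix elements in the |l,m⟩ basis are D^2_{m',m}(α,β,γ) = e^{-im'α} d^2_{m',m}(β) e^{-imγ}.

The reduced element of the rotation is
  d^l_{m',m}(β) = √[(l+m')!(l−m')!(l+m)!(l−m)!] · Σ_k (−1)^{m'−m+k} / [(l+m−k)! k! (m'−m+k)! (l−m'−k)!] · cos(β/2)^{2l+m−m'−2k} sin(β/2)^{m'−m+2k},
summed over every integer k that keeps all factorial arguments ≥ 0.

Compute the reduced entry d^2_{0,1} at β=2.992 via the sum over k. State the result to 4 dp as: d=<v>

d^2_{0,1}(β=2.9920) via the finite sum:
c=cos(2.992000/2)=0.074727, s=sin(2.992000/2)=0.997204; N=√[2·2·6·1]=4.898979
k: max(0,(1)−(0))=1 … min(2+(1),2−(0))=2
  k=1: (−1)^0·4.8990/(2)·0.0747^3·0.9972^1 = +0.001019
  k=2: (−1)^1·4.8990/(2)·0.0747^1·0.9972^3 = -0.181511
d^2_{0,1}(2.9920) = +0.001019 -0.181511 = -0.180492

d=-0.1805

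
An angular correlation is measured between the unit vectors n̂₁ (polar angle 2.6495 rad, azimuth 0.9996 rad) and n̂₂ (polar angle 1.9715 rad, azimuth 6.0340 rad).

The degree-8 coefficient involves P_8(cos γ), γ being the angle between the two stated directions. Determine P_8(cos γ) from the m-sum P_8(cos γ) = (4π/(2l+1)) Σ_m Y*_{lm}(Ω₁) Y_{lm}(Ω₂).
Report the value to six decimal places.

Summing Y*_{l m}(θ₁,φ₁)·Y_{l m}(θ₂,φ₂) over m ∈ [−8, 8]; prefactor 4π/(2·8+1) = 0.739198:
  term(m=-8) = -0.000288-0.000183i   from Y*(Ω₁)=-0.000182+0.001267i, Y(Ω₂)=-0.109257+0.242902i
  term(m=-7) = -0.003342+0.002721i   from Y*(Ω₁)=-0.007217-0.006254i, Y(Ω₂)=+0.077911-0.444540i
  term(m=-6) = +0.004637+0.012273i   from Y*(Ω₁)=+0.042793-0.012565i, Y(Ω₂)=+0.022243+0.293332i
  term(m=-5) = -0.021979+0.000863i   from Y*(Ω₁)=-0.041129+0.140065i, Y(Ω₂)=+0.048096+0.142801i
  term(m=-4) = -0.033234+0.114388i   from Y*(Ω₁)=-0.221040-0.255098i, Y(Ω₂)=-0.191639-0.296331i
  term(m=-3) = +0.005976+0.004130i   from Y*(Ω₁)=+0.509163-0.073203i, Y(Ω₂)=+0.010356+0.009600i
  term(m=-2) = -0.102724+0.077127i   from Y*(Ω₁)=-0.160704+0.351887i, Y(Ω₂)=+0.291667+0.158722i
  term(m=-1) = -0.003958-0.011865i   from Y*(Ω₁)=+0.083520+0.129960i, Y(Ω₂)=-0.078463-0.019967i
  term(m=+0) = +0.143494+0.000000i   from Y*(Ω₁)=-0.449359-0.000000i, Y(Ω₂)=-0.319329+0.000000i
  term(m=+1) = -0.003958+0.011865i   from Y*(Ω₁)=-0.083520+0.129960i, Y(Ω₂)=+0.078463-0.019967i
  term(m=+2) = -0.102724-0.077127i   from Y*(Ω₁)=-0.160704-0.351887i, Y(Ω₂)=+0.291667-0.158722i
  term(m=+3) = +0.005976-0.004130i   from Y*(Ω₁)=-0.509163-0.073203i, Y(Ω₂)=-0.010356+0.009600i
  term(m=+4) = -0.033234-0.114388i   from Y*(Ω₁)=-0.221040+0.255098i, Y(Ω₂)=-0.191639+0.296331i
  term(m=+5) = -0.021979-0.000863i   from Y*(Ω₁)=+0.041129+0.140065i, Y(Ω₂)=-0.048096+0.142801i
  term(m=+6) = +0.004637-0.012273i   from Y*(Ω₁)=+0.042793+0.012565i, Y(Ω₂)=+0.022243-0.293332i
  term(m=+7) = -0.003342-0.002721i   from Y*(Ω₁)=+0.007217-0.006254i, Y(Ω₂)=-0.077911-0.444540i
  term(m=+8) = -0.000288+0.000183i   from Y*(Ω₁)=-0.000182-0.001267i, Y(Ω₂)=-0.109257-0.242902i
Σ over m = -0.166333-0.000000i; ×(4π/17) → -0.122953-0.000000i. Real part: -0.122953

-0.122953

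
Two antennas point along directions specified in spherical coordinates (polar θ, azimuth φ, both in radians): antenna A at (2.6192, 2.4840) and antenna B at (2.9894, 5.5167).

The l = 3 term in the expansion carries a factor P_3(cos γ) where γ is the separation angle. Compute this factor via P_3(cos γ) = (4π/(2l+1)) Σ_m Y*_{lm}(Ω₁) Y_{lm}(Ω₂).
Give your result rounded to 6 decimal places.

Summing Y*_{l m}(θ₁,φ₁)·Y_{l m}(θ₂,φ₂) over m ∈ [−3, 3]; prefactor 4π/(2·3+1) = 1.795196:
  [-3]  conj(Y_{3,-3})(Ω₁) = 0.02028 + 0.04770j ; Y_{3,-3}(Ω₂) = -0.00097 + 0.00108j ; Δ = -0.00007 - 0.00002j
  [-2]  conj(Y_{3,-2})(Ω₁) = -0.05575 + 0.21333j ; Y_{3,-2}(Ω₂) = -0.00088 - 0.02320j ; Δ = 0.00500 + 0.00111j
  [-1]  conj(Y_{3,-1})(Ω₁) = -0.35164 + 0.27155j ; Y_{3,-1}(Ω₂) = 0.13712 + 0.13203j ; Δ = -0.08407 - 0.00919j
  [+0]  conj(Y_{3,0})(Ω₁) = -0.24424 + 0.00000j ; Y_{3,0}(Ω₂) = -0.69534 + 0.00000j ; Δ = 0.16983 + 0.00000j
  [+1]  conj(Y_{3,1})(Ω₁) = 0.35164 + 0.27155j ; Y_{3,1}(Ω₂) = -0.13712 + 0.13203j ; Δ = -0.08407 + 0.00919j
  [+2]  conj(Y_{3,2})(Ω₁) = -0.05575 - 0.21333j ; Y_{3,2}(Ω₂) = -0.00088 + 0.02320j ; Δ = 0.00500 - 0.00111j
  [+3]  conj(Y_{3,3})(Ω₁) = -0.02028 + 0.04770j ; Y_{3,3}(Ω₂) = 0.00097 + 0.00108j ; Δ = -0.00007 + 0.00002j
Accumulated sum 0.01154 + 0.00000j; after 4π/(2l+1) scaling, 0.02072 + 0.00000j ⇒ P_3 = 0.020723

0.020723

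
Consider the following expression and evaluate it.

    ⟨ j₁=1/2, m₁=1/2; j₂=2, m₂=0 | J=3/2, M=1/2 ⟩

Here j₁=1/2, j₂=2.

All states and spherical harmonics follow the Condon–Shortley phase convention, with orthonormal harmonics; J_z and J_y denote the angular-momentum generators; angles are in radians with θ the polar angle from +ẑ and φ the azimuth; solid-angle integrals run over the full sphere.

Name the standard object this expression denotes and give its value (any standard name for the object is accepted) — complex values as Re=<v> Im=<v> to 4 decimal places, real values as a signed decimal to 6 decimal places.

This is a Clebsch–Gordan (vector-coupling) coefficient.
triangle: 1!*0!*3!/5! = 6/120
(j±m)!: 1!*0!*2!*2!*2!*1! = 8
prefactor² = (2J+1)*Δ*N² = 8/5
  k=0: +1/(0!*1!*0!*2!*0!*1!) = 1/2
Σ = 1/2  ⇒  CG² = 8/5*(1/2)² = 2/5
CG = +√(2/5) = +0.632456

Clebsch–Gordan coefficient, +√(2/5) ≈ +0.632456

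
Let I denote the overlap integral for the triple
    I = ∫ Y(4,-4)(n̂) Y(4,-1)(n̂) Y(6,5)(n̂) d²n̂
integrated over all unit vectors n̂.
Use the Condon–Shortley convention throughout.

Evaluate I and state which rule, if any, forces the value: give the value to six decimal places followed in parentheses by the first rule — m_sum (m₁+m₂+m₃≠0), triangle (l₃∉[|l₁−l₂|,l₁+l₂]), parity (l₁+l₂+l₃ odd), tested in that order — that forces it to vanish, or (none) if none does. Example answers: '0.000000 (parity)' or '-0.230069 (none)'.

0.200167 (none)

Checks pass: Σm=0; 14 even; l₃=6∈[0,8].
(2·4+1)(2·4+1)(2·6+1) = 1053
Δ: 2! 6! 6! / 15! → 1/1261260
sum: t=0:+1/4608 t=1:−1/1296 t=2:+1/4608 = -7/20736
3j²(4 4 6; 0 0 0) = Δ·Π!·Σ² = 20/1287  (sign -1)
sum: t=2:+1/172800 = 1/172800
3j²(4 4 6; -4 -1 5) = Δ·Π!·Σ² = 2/65  (sign -1)
combine: 4πI² = 1053·20/1287·2/65 = 72/143
take √, sign +1: I = 0.20016738
No selection rule forces the value: the integral is nonzero (none).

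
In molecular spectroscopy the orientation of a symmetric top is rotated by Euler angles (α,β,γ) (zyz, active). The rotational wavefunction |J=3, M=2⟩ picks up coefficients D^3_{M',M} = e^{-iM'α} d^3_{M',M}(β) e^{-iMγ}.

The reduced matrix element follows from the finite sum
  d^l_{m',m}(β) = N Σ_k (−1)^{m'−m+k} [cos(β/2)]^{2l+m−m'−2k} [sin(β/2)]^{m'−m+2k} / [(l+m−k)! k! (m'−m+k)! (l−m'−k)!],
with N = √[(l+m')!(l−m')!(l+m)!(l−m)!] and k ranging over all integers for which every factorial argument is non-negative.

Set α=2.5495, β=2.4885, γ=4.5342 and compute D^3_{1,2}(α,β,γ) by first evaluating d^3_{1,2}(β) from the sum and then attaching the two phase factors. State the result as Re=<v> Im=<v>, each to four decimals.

Re=-0.0975 Im=-0.1359

D^3_{1,2}(2.5495,2.4885,4.5342) = e^{-i·1·2.5495}·d^3_{1,2}(2.4885)·e^{-i·2·4.5342}. Compute d first:
Half-angle: c=0.320774, s=0.947156. N=√(24·2·120·1)=75.894664
k∈{1,2} keeps every argument non-negative
  k=1: (−1)^0·75.8947/(24)·0.3208^5·0.9472^1 = +0.010172
  k=2: (−1)^1·75.8947/(12)·0.3208^3·0.9472^3 = -0.177374
d^3_{1,2}(2.4885) = +0.010172 -0.177374 = -0.167202
Attach z-rotation phases: D = e^{-i(1)(2.5495)}·(-0.167202)·e^{-i(2)(4.5342)} = -0.097467-0.135856i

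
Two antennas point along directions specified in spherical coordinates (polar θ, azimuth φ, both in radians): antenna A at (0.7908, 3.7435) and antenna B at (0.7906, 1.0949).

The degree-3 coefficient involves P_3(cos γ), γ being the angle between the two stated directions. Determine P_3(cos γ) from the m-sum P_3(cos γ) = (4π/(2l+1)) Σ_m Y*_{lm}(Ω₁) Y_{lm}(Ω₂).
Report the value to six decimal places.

-0.074047

Term-by-term m-sum for l=3 (normalisation 4π/7 = 1.795196):
  [-3]  conj(Y_{3,-3})(Ω₁) = (0.034894, -0.145790) ; Y_{3,-3}(Ω₂) = (-0.148287, 0.021367) ; Δ = (-0.002059, 0.022364)
  [-2]  conj(Y_{3,-2})(Ω₁) = (0.130335, 0.339065) ; Y_{3,-2}(Ω₂) = (-0.210727, -0.295796) ; Δ = (0.072829, -0.110002)
  [-1]  conj(Y_{3,-1})(Ω₁) = (-0.278950, -0.191622) ; Y_{3,-1}(Ω₂) = (0.155119, -0.300965) ; Δ = (-0.100942, 0.054230)
  [+0]  conj(Y_{3,0})(Ω₁) = (-0.138311, -0.000000) ; Y_{3,0}(Ω₂) = (-0.138077, 0.000000) ; Δ = (0.019098, 0.000000)
  [+1]  conj(Y_{3,1})(Ω₁) = (0.278950, -0.191622) ; Y_{3,1}(Ω₂) = (-0.155119, -0.300965) ; Δ = (-0.100942, -0.054230)
  [+2]  conj(Y_{3,2})(Ω₁) = (0.130335, -0.339065) ; Y_{3,2}(Ω₂) = (-0.210727, 0.295796) ; Δ = (0.072829, 0.110002)
  [+3]  conj(Y_{3,3})(Ω₁) = (-0.034894, -0.145790) ; Y_{3,3}(Ω₂) = (0.148287, 0.021367) ; Δ = (-0.002059, -0.022364)
Accumulated sum (-0.041247, -0.000000); after 4π/(2l+1) scaling, (-0.074047, -0.000000) ⇒ P_3 = -0.074047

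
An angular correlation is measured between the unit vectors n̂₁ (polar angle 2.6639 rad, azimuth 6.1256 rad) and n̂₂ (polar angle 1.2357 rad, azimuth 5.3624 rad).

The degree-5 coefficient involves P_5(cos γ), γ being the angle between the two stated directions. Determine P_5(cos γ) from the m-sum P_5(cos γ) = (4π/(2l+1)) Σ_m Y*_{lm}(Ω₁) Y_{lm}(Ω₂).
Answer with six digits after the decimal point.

0.040579

Term-by-term m-sum for l=5 (normalisation 4π/11 = 1.142397):
  term(m=-5) = -0.00260 - 0.00208j   from Y*(Ω₁)=0.00672 - 0.00676j, Y(Ω₂)=-0.03774 - 0.34659j
  term(m=-4) = 0.02227 - 0.00198j   from Y*(Ω₁)=-0.04703 + 0.03432j, Y(Ω₂)=-0.32898 - 0.19790j
  term(m=-3) = 0.00105 - 0.00120j   from Y*(Ω₁)=0.18249 - 0.09333j, Y(Ω₂)=0.00722 - 0.00288j
  term(m=-2) = 0.00648 + 0.14576j   from Y*(Ω₁)=-0.41310 + 0.13469j, Y(Ω₂)=0.08982 - 0.32356j
  term(m=-1) = -0.02609 - 0.02496j   from Y*(Ω₁)=0.43919 - 0.06979j, Y(Ω₂)=-0.04914 - 0.06464j
  term(m=+0) = 0.03332 + 0.00000j   from Y*(Ω₁)=0.10610 + 0.00000j, Y(Ω₂)=0.31408 + 0.00000j
  term(m=+1) = -0.02609 + 0.02496j   from Y*(Ω₁)=-0.43919 - 0.06979j, Y(Ω₂)=0.04914 - 0.06464j
  term(m=+2) = 0.00648 - 0.14576j   from Y*(Ω₁)=-0.41310 - 0.13469j, Y(Ω₂)=0.08982 + 0.32356j
  term(m=+3) = 0.00105 + 0.00120j   from Y*(Ω₁)=-0.18249 - 0.09333j, Y(Ω₂)=-0.00722 - 0.00288j
  term(m=+4) = 0.02227 + 0.00198j   from Y*(Ω₁)=-0.04703 - 0.03432j, Y(Ω₂)=-0.32898 + 0.19790j
  term(m=+5) = -0.00260 + 0.00208j   from Y*(Ω₁)=-0.00672 - 0.00676j, Y(Ω₂)=0.03774 - 0.34659j
Total Σ_m = 0.03552 + 0.00000j. Multiply by 1.142397: 0.04058 + 0.00000j. P_5(cos γ) = 0.040579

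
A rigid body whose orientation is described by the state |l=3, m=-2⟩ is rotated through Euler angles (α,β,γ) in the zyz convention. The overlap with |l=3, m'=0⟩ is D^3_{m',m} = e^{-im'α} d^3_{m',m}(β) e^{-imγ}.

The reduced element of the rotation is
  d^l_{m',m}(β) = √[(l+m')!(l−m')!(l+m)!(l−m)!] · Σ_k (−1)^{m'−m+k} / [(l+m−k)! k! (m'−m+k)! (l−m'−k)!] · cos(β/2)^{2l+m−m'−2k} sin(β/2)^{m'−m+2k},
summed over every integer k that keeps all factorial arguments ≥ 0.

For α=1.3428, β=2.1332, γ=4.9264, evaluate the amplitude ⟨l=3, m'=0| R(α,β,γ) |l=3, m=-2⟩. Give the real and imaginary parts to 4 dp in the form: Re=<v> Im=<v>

First d^3_{0,-2}(β=2.1332), then the phase factors e^{-i(0)α} and e^{-i(-2)γ}:
Half-angle: c=0.483104, s=0.875563. N=√(6·6·1·120)=65.726707
The bounds max(0,m−m')=0 and min(l+m,l−m')=1 give 2 terms
  k=0: (−1)^2·65.7267/(12)·0.4831^4·0.8756^2 = +0.228717
  k=1: (−1)^3·65.7267/(12)·0.4831^2·0.8756^4 = -0.751262
d^3_{0,-2}(2.1332) = +0.228717 -0.751262 = -0.522545
D = (+1.000000+0.000000i)·(-0.522545)·(-0.909789-0.415072i) = +0.475406+0.216894i

Re=0.4754 Im=0.2169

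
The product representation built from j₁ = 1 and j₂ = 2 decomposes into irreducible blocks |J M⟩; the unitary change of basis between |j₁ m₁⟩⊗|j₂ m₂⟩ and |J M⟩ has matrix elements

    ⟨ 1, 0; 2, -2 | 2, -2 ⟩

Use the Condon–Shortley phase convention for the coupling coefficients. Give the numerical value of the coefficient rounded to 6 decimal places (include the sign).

+√(2/3) = +0.816497

triangle: 1!·1!·3!/6! = 6/720
(j±m)!: 1!·1!·0!·4!·0!·4! = 576
prefactor² = (2J+1)·Δ·N² = 24
  k=0: +1/(0!·1!·1!·0!·0!·3!) = 1/6
Σ = 1/6  ⇒  CG² = 24·(1/6)² = 2/3
CG = +√(2/3) = +0.816497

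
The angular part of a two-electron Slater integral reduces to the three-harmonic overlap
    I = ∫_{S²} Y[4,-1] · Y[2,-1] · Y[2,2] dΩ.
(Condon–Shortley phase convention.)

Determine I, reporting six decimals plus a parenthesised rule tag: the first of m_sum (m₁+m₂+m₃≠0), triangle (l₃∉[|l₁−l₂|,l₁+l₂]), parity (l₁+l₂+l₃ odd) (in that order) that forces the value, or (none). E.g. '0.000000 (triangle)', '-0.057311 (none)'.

-0.090112 (none)

Rules hold: Σm=0, L=8 even, 2≤2≤6.
N = 9·5·5 = 225
Δ = 4!·4!·0!/9! = 1/630
Racah Σ t=2..2: t=2:+1/16 = 1/16
⇒ 3j(4 2 2; 0 0 0)² = 2/35, sgn +1
Racah Σ t=1..1: t=1:−1/144 = -1/144
⇒ 3j(4 2 2; -1 -1 2)² = 1/126, sgn -1
4πI² = N·(3j₀)²·(3jₘ)² = 5/49
I = -1·√(0.102041/4π) = -0.09011188
No selection rule forces the value: the integral is nonzero (none).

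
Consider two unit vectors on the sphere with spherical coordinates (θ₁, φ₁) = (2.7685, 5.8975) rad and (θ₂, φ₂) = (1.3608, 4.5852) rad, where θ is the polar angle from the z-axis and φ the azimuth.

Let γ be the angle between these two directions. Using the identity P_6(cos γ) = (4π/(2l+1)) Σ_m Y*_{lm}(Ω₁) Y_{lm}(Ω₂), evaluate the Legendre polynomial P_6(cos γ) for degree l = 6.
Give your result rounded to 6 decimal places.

Expand P_6 via completeness: Σ_{m} conj(Y_{6,m}) at Ω₁ times Y_{6,m} at Ω₂ —
  m=-6: Y*=-0.000767-0.000834i  Y=-0.305550-0.292239i  product -0.000009+0.000479i
  m=-5: Y*=+0.003510+0.009392i  Y=-0.185410+0.251145i  product -0.003009-0.000860i
  m=-4: Y*=+0.001508-0.053752i  Y=-0.148826-0.083004i  product -0.004686+0.007874i
  m=-3: Y*=-0.077218+0.175860i  Y=-0.119300+0.297336i  product -0.043078-0.043940i
  m=-2: Y*=+0.316605-0.307845i  Y=-0.084467-0.021962i  product -0.033504+0.019049i
  m=-1: Y*=-0.492281+0.199876i  Y=-0.040046+0.313151i  product -0.042878-0.162162i
  m=+0: Y*=-0.012059-0.000000i  Y=-0.064407+0.000000i  product +0.000777+0.000000i
  m=+1: Y*=+0.492281+0.199876i  Y=+0.040046+0.313151i  product -0.042878+0.162162i
  m=+2: Y*=+0.316605+0.307845i  Y=-0.084467+0.021962i  product -0.033504-0.019049i
  m=+3: Y*=+0.077218+0.175860i  Y=+0.119300+0.297336i  product -0.043078+0.043940i
  m=+4: Y*=+0.001508+0.053752i  Y=-0.148826+0.083004i  product -0.004686-0.007874i
  m=+5: Y*=-0.003510+0.009392i  Y=+0.185410+0.251145i  product -0.003009+0.000860i
  m=+6: Y*=-0.000767+0.000834i  Y=-0.305550+0.292239i  product -0.000009-0.000479i
Σ over m = -0.253551+0.000000i; ×(4π/13) → -0.245093+0.000000i. Real part: -0.245093

-0.245093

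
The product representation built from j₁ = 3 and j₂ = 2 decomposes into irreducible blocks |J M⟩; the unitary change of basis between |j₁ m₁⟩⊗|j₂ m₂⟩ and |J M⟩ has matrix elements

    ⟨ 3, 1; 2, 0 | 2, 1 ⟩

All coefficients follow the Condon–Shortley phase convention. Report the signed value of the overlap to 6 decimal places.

√[5·3!3!1!/8! · 4!2!2!2!3!1!] = √(36/7)
  +(−1)^1/∏(1,2,1,1,2,0)! = -1/4  (running -1/4)
  +(−1)^2/∏(2,1,0,0,3,1)! = 1/12  (running -1/6)
⟨..|..⟩ = √(36/7)·(-1/6) = -0.377964

−√(1/7) = -0.377964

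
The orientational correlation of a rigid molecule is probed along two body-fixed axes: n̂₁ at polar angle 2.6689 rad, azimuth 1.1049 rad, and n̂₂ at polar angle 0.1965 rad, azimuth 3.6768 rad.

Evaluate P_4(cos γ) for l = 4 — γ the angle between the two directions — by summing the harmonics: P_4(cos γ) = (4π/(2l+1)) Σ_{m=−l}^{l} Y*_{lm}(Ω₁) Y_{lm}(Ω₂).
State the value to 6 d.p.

Term-by-term m-sum for l=4 (normalisation 4π/9 = 1.396263):
  m=-4: Y*=-0.005488-0.018205i  Y=-0.000347-0.000541i  product -0.000008+0.000009i
  m=-3: Y*=+0.103600+0.018115i  Y=+0.000318+0.009130i  product -0.000132+0.000952i
  m=-2: Y*=-0.188124+0.253197i  Y=+0.035073-0.064143i  product +0.009643+0.020947i
  m=-1: Y*=-0.219592-0.436727i  Y=-0.290888+0.172477i  product +0.139202+0.089164i
  m=+0: Y*=+0.128260-0.000000i  Y=+0.690371+0.000000i  product +0.088547+0.000000i
  m=+1: Y*=+0.219592-0.436727i  Y=+0.290888+0.172477i  product +0.139202-0.089164i
  m=+2: Y*=-0.188124-0.253197i  Y=+0.035073+0.064143i  product +0.009643-0.020947i
  m=+3: Y*=-0.103600+0.018115i  Y=-0.000318+0.009130i  product -0.000132-0.000952i
  m=+4: Y*=-0.005488+0.018205i  Y=-0.000347+0.000541i  product -0.000008-0.000009i
Σ over m = +0.385956+0.000000i; ×(4π/9) → +0.538896+0.000000i. Real part: 0.538896

0.538896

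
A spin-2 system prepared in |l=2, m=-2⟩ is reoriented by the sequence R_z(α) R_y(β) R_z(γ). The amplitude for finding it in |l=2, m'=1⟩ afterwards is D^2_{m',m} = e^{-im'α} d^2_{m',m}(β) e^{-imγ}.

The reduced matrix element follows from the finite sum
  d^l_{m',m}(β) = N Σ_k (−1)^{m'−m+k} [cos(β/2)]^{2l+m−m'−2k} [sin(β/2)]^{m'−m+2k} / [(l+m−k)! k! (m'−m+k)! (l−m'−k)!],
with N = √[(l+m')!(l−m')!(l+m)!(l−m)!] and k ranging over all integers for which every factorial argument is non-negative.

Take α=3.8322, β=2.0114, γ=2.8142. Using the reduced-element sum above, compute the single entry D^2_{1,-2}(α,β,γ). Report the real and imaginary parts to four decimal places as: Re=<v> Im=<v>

Re=0.1442 Im=-0.6288

Split into d^2_{1,-2}(β=2.0114) × two z-phases.
Half-angle: c=0.535497, s=0.844537. N=√(6·1·1·24)=12.000000
Admissible k: 0..0 (factorial args all ≥0)
  k=0: (−1)^3·12.0000/(6)·0.5355^1·0.8445^3 = -0.645124
d^2_{1,-2}(2.0114) = -0.645124
D = (-0.770859+0.637005i)·(-0.645124)·(+0.793179-0.608989i) = +0.144185-0.628805i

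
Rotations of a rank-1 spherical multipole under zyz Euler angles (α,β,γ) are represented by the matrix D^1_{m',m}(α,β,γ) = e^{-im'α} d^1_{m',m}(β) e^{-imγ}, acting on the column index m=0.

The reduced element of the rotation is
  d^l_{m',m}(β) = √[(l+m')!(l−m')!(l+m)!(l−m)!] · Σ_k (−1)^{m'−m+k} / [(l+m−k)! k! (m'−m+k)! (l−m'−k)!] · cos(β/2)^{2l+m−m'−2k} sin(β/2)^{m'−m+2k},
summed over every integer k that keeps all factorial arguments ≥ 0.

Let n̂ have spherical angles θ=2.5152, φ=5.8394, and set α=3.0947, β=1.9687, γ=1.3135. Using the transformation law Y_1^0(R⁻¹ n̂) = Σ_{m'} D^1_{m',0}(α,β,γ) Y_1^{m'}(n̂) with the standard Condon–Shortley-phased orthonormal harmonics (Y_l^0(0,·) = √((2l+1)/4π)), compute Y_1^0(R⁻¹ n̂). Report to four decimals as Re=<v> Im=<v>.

Re=-0.0901 Im=0.0000

Need the full column D^1_{m',0} for m'=−1..1 at α=3.0947, β=1.9687, γ=1.3135.
cos(β/2)=0.553405, sin(β/2)=0.832913
d^1_{-1,0}: single k=1 term ⇒ +0.651864;  D = -0.651148+0.030556i
d^1_{0,0}: k∈[0..1] ⇒ +0.306257 -0.693743 = -0.387487;  D = -0.387487+0.000000i
d^1_{1,0}: single k=0 term ⇒ -0.651864;  D = +0.651148+0.030556i
Y_1^{m'}(θ=2.5152,φ=5.8394) and Σ D·Y over m':
  (-0.6511+0.0306i)·(+0.1829+0.0870i)  (-0.3875+0.0000i)·(-0.3958+0.0000i)  (+0.6511+0.0306i)·(-0.1829+0.0870i)
Y_1^0(R⁻¹ n̂) = -0.090146+0.000000i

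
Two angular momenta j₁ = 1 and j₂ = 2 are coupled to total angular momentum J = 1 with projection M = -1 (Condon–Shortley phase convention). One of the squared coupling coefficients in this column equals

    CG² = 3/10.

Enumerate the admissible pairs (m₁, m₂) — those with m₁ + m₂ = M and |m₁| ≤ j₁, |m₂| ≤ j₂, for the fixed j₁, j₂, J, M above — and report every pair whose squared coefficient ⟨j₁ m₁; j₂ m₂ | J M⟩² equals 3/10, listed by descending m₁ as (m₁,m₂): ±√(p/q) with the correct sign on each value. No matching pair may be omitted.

Admissible pairs with m₁+m₂ = M = -1: (-1,0), (0,-1), (1,-2)
  (m₁,m₂)=(1,-2): CG² = 3/5, CG = +√(3/5)
  (m₁,m₂)=(0,-1): CG² = 3/10, CG = −√(3/10)   ← matches the target
  (m₁,m₂)=(-1,0): CG² = 1/10, CG = +√(1/10)
Pairs with CG² = 3/10: (0,-1): −√(3/10)

(0,-1): −√(3/10)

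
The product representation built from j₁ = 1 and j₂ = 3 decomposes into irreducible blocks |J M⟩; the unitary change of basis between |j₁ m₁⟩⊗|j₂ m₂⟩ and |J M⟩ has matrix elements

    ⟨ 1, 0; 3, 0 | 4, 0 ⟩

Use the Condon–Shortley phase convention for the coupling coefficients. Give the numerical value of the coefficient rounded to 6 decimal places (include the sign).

+0.755929

j₁+j₂−J=0  J+j₁−j₂=2  J−j₁+j₂=6  j₁+j₂+J+1=9
(j₁±m₁, j₂±m₂, J±M) = (1,1,3,3,4,4)
P² = 5184/7
sum k=0..0:
  [0] +1/36 = 1/36
S = 1/36
C² = P²·S² = 4/7 ; C = +0.755929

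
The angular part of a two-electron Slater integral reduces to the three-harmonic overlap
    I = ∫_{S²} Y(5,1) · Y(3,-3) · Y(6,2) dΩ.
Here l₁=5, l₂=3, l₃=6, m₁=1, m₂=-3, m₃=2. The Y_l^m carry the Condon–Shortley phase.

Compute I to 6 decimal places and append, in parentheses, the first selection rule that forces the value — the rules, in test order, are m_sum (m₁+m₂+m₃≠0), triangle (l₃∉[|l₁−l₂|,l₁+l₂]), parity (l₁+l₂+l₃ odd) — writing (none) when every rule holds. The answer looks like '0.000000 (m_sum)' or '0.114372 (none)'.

-0.174062 (none)

Rules hold: Σm=0, L=14 even, 2≤6≤8.
N = 11·7·13 = 1001
Δ = 2!·8!·4!/15! = 1/675675
Racah Σ t=0..2: t=0:+1/8640 t=1:−1/2304 t=2:+1/8640 = -7/34560
⇒ 3j(5 3 6; 0 0 0)² = 7/429, sgn -1
Racah Σ t=0..0: t=0:+1/27648 = 1/27648
⇒ 3j(5 3 6; 1 -3 2)² = 10/429, sgn +1
4πI² = N·(3j₀)²·(3jₘ)² = 490/1287
I = -1·√(0.38073/4π) = -0.17406195
No selection rule forces the value: the integral is nonzero (none).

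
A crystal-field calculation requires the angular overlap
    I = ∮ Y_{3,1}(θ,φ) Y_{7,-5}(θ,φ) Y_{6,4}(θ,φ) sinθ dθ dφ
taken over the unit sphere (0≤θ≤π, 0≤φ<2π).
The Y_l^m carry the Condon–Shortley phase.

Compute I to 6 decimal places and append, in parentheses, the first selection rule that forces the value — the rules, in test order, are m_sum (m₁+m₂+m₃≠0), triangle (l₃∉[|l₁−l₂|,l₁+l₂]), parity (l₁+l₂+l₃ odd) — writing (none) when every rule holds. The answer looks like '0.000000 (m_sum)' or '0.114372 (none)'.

-0.082471 (none)

Rules hold: Σm=0, L=16 even, 4≤6≤10.
N = 7·15·13 = 1365
Δ = 4!·2!·10!/17! = 1/2042040
Racah Σ t=1..3: t=1:−1/207360 t=2:+1/57600 t=3:−1/207360 = 1/129600
⇒ 3j(3 7 6; 0 0 0)² = 168/12155, sgn +1
Racah Σ t=0..2: t=0:+1/3870720 t=1:−1/2177280 t=2:+1/29030400 = -29/174182400
⇒ 3j(3 7 6; 1 -5 4)² = 841/185640, sgn -1
4πI² = N·(3j₀)²·(3jₘ)² = 17661/206635
I = -1·√(0.0854695/4π) = -0.08247091
No selection rule forces the value: the integral is nonzero (none).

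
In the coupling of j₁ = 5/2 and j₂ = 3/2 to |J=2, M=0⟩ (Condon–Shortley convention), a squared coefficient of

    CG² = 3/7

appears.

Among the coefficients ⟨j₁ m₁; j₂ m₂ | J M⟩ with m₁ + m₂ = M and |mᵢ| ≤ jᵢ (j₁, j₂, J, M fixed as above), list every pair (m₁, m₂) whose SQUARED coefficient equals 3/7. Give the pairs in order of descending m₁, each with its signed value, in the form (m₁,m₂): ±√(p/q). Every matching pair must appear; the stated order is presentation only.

(3/2,-3/2): +√(3/7); (-3/2,3/2): +√(3/7)

Admissible pairs with m₁+m₂ = M = 0: (-3/2,3/2), (-1/2,1/2), (1/2,-1/2), (3/2,-3/2)
  (m₁,m₂)=(3/2,-3/2): CG² = 3/7, CG = +√(3/7)   ← matches the target
  (m₁,m₂)=(1/2,-1/2): CG² = 1/14, CG = −√(1/14)
  (m₁,m₂)=(-1/2,1/2): CG² = 1/14, CG = −√(1/14)
  (m₁,m₂)=(-3/2,3/2): CG² = 3/7, CG = +√(3/7)   ← matches the target
Pairs with CG² = 3/7: (3/2,-3/2): +√(3/7); (-3/2,3/2): +√(3/7)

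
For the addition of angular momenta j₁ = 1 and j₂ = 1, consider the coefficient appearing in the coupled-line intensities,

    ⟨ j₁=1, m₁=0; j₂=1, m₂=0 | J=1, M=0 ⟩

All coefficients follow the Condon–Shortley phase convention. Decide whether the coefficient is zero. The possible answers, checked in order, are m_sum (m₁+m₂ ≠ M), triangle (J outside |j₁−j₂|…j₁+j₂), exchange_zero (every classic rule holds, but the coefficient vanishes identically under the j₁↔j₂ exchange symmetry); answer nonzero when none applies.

m-sum: m₁+m₂ = 0+0 = 0, M = 0  ✓
triangle: |j₁−j₂| = 0 ≤ J = 1 ≤ j₁+j₂ = 2  ✓
exchange: j₁=j₂ and m₁=m₂, and (−1)^(j₁+j₂−J) = (−1)^1 = −1 forces ⟨j₁m₁;j₂m₂|JM⟩ = −⟨j₂m₂;j₁m₁|JM⟩ = −⟨j₁m₁;j₂m₂|JM⟩ ⇒ the coefficient vanishes identically
Racah sum check: Σ_k collapses to 0 ⇒ CG = 0

exchange_zero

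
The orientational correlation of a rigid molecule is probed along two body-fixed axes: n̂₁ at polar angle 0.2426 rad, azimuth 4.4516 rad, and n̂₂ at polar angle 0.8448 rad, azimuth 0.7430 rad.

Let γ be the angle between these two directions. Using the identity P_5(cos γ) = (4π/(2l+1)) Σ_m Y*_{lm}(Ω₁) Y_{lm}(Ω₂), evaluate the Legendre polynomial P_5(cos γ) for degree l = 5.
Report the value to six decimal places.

0.105478

Addition theorem: P_5(cos γ) = (4π/11) Σ_m Y*_{lm}(Ω₁) Y_{lm}(Ω₂), m = −5…5:
  [-5]  conj(Y_{5,-5})(Ω₁) = -0.000358-0.000098i ; Y_{5,-5}(Ω₂) = -0.091199+0.058895i ; Δ = +0.000038-0.000012i
  [-4]  conj(Y_{5,-4})(Ω₁) = +0.002389-0.004100i ; Y_{5,-4}(Ω₂) = -0.300391-0.051438i ; Δ = -0.000929+0.001109i
  [-3]  conj(Y_{5,-3})(Ω₁) = +0.025291+0.025445i ; Y_{5,-3}(Ω₂) = -0.262561-0.339563i ; Δ = +0.002000-0.015269i
  [-2]  conj(Y_{5,-2})(Ω₁) = -0.150381+0.086418i ; Y_{5,-2}(Ω₂) = +0.017172-0.202021i ; Δ = +0.014876+0.031864i
  [-1]  conj(Y_{5,-1})(Ω₁) = -0.128040-0.479789i ; Y_{5,-1}(Ω₂) = -0.192458+0.176793i ; Δ = +0.109466+0.069703i
  [+0]  conj(Y_{5,0})(Ω₁) = +0.565142-0.000000i ; Y_{5,0}(Ω₂) = -0.280588+0.000000i ; Δ = -0.158572+0.000000i
  [+1]  conj(Y_{5,1})(Ω₁) = +0.128040-0.479789i ; Y_{5,1}(Ω₂) = +0.192458+0.176793i ; Δ = +0.109466-0.069703i
  [+2]  conj(Y_{5,2})(Ω₁) = -0.150381-0.086418i ; Y_{5,2}(Ω₂) = +0.017172+0.202021i ; Δ = +0.014876-0.031864i
  [+3]  conj(Y_{5,3})(Ω₁) = -0.025291+0.025445i ; Y_{5,3}(Ω₂) = +0.262561-0.339563i ; Δ = +0.002000+0.015269i
  [+4]  conj(Y_{5,4})(Ω₁) = +0.002389+0.004100i ; Y_{5,4}(Ω₂) = -0.300391+0.051438i ; Δ = -0.000929-0.001109i
  [+5]  conj(Y_{5,5})(Ω₁) = +0.000358-0.000098i ; Y_{5,5}(Ω₂) = +0.091199+0.058895i ; Δ = +0.000038+0.000012i
Total Σ_m = +0.092331+0.000000i. Multiply by 1.142397: +0.105478+0.000000i. P_5(cos γ) = 0.105478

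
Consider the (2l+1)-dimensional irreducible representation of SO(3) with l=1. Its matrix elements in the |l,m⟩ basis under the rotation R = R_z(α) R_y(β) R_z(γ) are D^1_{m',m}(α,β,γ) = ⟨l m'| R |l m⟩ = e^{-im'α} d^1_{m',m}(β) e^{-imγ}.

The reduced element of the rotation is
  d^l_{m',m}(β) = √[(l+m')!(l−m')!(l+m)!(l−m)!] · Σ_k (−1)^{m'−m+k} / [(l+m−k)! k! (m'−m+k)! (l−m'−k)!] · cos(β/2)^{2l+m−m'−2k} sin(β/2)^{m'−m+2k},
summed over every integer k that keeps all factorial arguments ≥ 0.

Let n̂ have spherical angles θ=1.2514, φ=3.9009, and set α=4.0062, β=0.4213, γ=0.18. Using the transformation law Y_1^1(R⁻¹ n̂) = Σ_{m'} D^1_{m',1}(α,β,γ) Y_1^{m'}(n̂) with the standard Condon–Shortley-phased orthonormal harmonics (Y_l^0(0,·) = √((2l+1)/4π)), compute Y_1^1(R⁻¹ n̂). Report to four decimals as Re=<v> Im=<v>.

Need the full column D^1_{m',1} for m'=−1..1 at α=4.0062, β=0.4213, γ=0.1800.
cos(β/2)=0.977895, sin(β/2)=0.209096
d^1_{-1,1}: single k=2 term ⇒ +0.043721;  D = -0.033869-0.027648i
d^1_{0,1}: single k=1 term ⇒ +0.289169;  D = +0.284497-0.051770i
d^1_{1,1}: single k=0 term ⇒ +0.956279;  D = -0.480283+0.826921i
Y_1^{m'}(θ=1.2514,φ=3.9009) and Σ D·Y over m':
  (-0.0339-0.0276i)·(-0.2379+0.2258i)  (+0.2845-0.0518i)·(+0.1534+0.0000i)  (-0.4803+0.8269i)·(+0.2379+0.2258i)
Y_1^1(R⁻¹ n̂) = -0.243051+0.079271i

Re=-0.2431 Im=0.0793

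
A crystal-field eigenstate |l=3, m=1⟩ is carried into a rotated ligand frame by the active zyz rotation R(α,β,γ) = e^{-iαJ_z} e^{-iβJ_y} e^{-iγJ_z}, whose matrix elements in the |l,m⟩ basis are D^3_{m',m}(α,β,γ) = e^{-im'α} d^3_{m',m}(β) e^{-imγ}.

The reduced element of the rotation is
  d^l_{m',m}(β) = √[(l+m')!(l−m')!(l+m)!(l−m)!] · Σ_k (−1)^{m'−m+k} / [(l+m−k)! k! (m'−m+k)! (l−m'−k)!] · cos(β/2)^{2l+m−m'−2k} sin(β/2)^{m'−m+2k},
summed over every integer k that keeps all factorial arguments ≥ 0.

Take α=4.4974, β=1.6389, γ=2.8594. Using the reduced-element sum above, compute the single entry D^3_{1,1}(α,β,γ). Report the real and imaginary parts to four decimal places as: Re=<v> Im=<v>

Re=-0.0139 Im=0.0256

First d^3_{1,1}(β=1.6389), then the phase factors e^{-i(1)α} and e^{-i(1)γ}:
With c≡cos(β/2)=0.682623 and s≡sin(β/2)=0.730770, N=[24·2·24·2]^{1/2}=48.000000
The bounds max(0,m−m')=0 and min(l+m,l−m')=2 give 3 terms
  k=0: (−1)^0·48.0000/(48)·0.6826^6·0.7308^0 = +0.101178
  k=1: (−1)^1·48.0000/(6)·0.6826^4·0.7308^2 = -0.927633
  k=2: (−1)^2·48.0000/(8)·0.6826^2·0.7308^4 = +0.797329
d^3_{1,1}(1.6389) = +0.101178 -0.927633 +0.797329 = -0.029126
Attach z-rotation phases: D = e^{-i(1)(4.4974)}·(-0.029126)·e^{-i(1)(2.8594)} = -0.013892+0.025600i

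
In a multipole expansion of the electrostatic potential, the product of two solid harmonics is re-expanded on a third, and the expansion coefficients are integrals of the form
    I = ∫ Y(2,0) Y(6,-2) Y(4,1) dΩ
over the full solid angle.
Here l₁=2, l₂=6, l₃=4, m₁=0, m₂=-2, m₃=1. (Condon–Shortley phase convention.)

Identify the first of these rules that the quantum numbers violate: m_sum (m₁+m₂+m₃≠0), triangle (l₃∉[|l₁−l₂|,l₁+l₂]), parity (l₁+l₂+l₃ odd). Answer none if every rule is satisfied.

m₁+m₂+m₃ = 0 − 2 + 1 = -1  ✗
triangle: |2−6|=4 ≤ l₃=4 ≤ 2+6=8
parity: l₁+l₂+l₃ = 12 is even

m_sum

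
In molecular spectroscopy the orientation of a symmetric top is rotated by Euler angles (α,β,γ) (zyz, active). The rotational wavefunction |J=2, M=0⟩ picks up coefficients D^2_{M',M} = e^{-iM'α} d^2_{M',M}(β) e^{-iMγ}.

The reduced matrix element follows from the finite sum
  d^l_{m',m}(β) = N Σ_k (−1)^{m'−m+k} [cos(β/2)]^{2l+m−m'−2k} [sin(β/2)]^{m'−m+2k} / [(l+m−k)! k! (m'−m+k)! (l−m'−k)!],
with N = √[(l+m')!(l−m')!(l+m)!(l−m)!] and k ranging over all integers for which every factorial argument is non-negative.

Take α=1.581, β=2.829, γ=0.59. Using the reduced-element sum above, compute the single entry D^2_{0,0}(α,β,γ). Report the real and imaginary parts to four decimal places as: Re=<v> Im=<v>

D^2_{0,0}(1.5810,2.8290,0.5900) = e^{-i·0·1.5810}·d^2_{0,0}(2.8290)·e^{-i·0·0.5900}. Compute d first:
Half-angle: c=0.155661, s=0.987811. N=√(2·2·2·2)=4.000000
k∈{0,1,2} keeps every argument non-negative
  k=0: (−1)^0·4.0000/(4)·0.1557^4·0.9878^0 = +0.000587
  k=1: (−1)^1·4.0000/(1)·0.1557^2·0.9878^2 = -0.094573
  k=2: (−1)^2·4.0000/(4)·0.1557^0·0.9878^4 = +0.952127
d^2_{0,0}(2.8290) = +0.000587 -0.094573 +0.952127 = +0.858141
D = (+1.000000+0.000000i)·(+0.858141)·(+1.000000+0.000000i) = +0.858141+0.000000i

Re=0.8581 Im=0.0000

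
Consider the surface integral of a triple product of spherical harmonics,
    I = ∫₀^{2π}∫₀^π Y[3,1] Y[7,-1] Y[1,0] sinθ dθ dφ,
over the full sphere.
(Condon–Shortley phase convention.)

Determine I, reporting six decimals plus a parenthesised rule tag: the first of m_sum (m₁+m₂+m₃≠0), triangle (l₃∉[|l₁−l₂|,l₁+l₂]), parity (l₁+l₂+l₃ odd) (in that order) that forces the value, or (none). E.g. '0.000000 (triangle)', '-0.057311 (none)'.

0.000000 (triangle)

triangle: need 4≤l₃≤10, have 1; I=0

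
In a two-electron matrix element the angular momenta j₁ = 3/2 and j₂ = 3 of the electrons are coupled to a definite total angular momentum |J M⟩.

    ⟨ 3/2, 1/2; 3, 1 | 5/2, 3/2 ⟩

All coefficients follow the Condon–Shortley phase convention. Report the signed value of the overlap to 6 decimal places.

−√(7/20) = -0.591608

triangle: 2!×1!×4!/8! = 48/40320
(j±m)!: 2!×1!×4!×2!×4!×1! = 2304
prefactor² = (2J+1)×Δ×N² = 576/35
  k=0: +1/(0!×2!×1!×4!×0!×0!) = 1/48
  k=1: −1/(1!×1!×0!×3!×1!×1!) = -1/6
Σ = -7/48  ⇒  CG² = 576/35×(-7/48)² = 7/20
CG = −√(7/20) = -0.591608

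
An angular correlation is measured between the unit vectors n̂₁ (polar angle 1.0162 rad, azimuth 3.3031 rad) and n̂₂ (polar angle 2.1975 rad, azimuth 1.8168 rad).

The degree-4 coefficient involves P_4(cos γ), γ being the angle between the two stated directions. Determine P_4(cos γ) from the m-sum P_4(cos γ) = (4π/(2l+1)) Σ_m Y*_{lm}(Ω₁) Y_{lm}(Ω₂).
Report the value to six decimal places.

0.156548

Expand P_4 via completeness: Σ_{m} conj(Y_{4,m}) at Ω₁ times Y_{4,m} at Ω₂ —
  m=-4: (0.184551, 0.139144) × (0.105456, -0.158604) = (0.041531, -0.014597)  (running Σ = (0.041531, -0.014597))
  m=-3: (-0.358339, -0.188620) × (-0.262445, -0.288576) = (0.039613, 0.152911)  (running Σ = (0.081144, 0.138314))
  m=-2: (0.215764, 0.072224) × (-0.272291, 0.145940) = (-0.069291, 0.011822)  (running Σ = (0.011853, 0.150136))
  m=-1: (0.221331, 0.036061) × (-0.032416, -0.129101) = (-0.002519, -0.029743)  (running Σ = (0.009334, 0.120393))
  m=0: (-0.277978, -0.000000) × (-0.336185, 0.000000) = (0.093452, 0.000000)  (running Σ = (0.102786, 0.120393))
  m=1: (-0.221331, 0.036061) × (0.032416, -0.129101) = (-0.002519, 0.029743)  (running Σ = (0.100266, 0.150136))
  m=2: (0.215764, -0.072224) × (-0.272291, -0.145940) = (-0.069291, -0.011822)  (running Σ = (0.030975, 0.138314))
  m=3: (0.358339, -0.188620) × (0.262445, -0.288576) = (0.039613, -0.152911)  (running Σ = (0.070589, -0.014597))
  m=4: (0.184551, -0.139144) × (0.105456, 0.158604) = (0.041531, 0.014597)  (running Σ = (0.112119, 0.000000))
Total Σ_m = (0.112119, 0.000000). Multiply by 1.396263: (0.156548, 0.000000). P_4(cos γ) = 0.156548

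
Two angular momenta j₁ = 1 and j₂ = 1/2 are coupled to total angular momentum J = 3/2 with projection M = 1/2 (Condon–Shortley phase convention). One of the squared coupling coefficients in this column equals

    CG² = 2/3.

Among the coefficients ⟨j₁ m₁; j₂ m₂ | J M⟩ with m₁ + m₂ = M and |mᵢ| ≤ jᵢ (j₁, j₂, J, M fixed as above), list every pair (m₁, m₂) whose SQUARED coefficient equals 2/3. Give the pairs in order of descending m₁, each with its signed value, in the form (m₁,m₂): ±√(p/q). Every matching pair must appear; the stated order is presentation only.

(0,1/2): +√(2/3)

Admissible pairs with m₁+m₂ = M = 1/2: (0,1/2), (1,-1/2)
  (m₁,m₂)=(1,-1/2): CG² = 1/3, CG = +√(1/3)
  (m₁,m₂)=(0,1/2): CG² = 2/3, CG = +√(2/3)   ← matches the target
Pairs with CG² = 2/3: (0,1/2): +√(2/3)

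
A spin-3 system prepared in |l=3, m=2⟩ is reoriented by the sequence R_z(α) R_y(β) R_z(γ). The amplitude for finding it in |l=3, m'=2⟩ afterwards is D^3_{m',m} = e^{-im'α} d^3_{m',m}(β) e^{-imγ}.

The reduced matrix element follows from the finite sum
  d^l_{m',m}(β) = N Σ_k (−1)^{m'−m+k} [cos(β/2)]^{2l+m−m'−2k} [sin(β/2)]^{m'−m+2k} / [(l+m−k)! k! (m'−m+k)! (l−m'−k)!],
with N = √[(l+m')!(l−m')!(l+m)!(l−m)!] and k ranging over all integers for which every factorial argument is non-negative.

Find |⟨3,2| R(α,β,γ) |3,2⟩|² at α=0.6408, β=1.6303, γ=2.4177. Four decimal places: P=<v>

P=0.2321

First d^3_{2,2}(β=1.6303), then the phase factors e^{-i(2)α} and e^{-i(2)γ}:
Half-angle: c=0.685759, s=0.727828. N=√(120·1·120·1)=120.000000
The bounds max(0,m−m')=0 and min(l+m,l−m')=1 give 2 terms
  k=0: (−1)^0·120.0000/(120)·0.6858^6·0.7278^0 = +0.103999
  k=1: (−1)^1·120.0000/(24)·0.6858^4·0.7278^2 = -0.585753
d^3_{2,2}(1.6303) = +0.103999 -0.585753 = -0.481754
|D^3_{2,2}|² = |d^3_{2,2}(β)|² = (-0.481754)² = 0.232087 (the z-rotation phases have unit modulus)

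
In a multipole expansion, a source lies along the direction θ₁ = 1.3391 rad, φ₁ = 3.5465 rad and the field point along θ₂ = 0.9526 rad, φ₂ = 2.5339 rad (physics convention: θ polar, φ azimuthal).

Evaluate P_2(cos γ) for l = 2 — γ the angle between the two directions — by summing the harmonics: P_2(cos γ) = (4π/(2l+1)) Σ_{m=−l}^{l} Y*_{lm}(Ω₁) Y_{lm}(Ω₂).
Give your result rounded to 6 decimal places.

-0.040984

Addition theorem: P_2(cos γ) = (4π/5) Σ_m Y*_{lm}(Ω₁) Y_{lm}(Ω₂), m = −2…2:
  [-2]  conj(Y_{2,-2})(Ω₁) = 0.25234 + 0.26497j ; Y_{2,-2}(Ω₂) = 0.08926 + 0.24049j ; Δ = -0.04120 + 0.08434j
  [-1]  conj(Y_{2,-1})(Ω₁) = -0.15870 - 0.06802j ; Y_{2,-1}(Ω₂) = -0.29955 - 0.20834j ; Δ = 0.03337 + 0.05344j
  [+0]  conj(Y_{2,0})(Ω₁) = -0.26550 + 0.00000j ; Y_{2,0}(Ω₂) = 0.00243 + 0.00000j ; Δ = -0.00064 + 0.00000j
  [+1]  conj(Y_{2,1})(Ω₁) = 0.15870 - 0.06802j ; Y_{2,1}(Ω₂) = 0.29955 - 0.20834j ; Δ = 0.03337 - 0.05344j
  [+2]  conj(Y_{2,2})(Ω₁) = 0.25234 - 0.26497j ; Y_{2,2}(Ω₂) = 0.08926 - 0.24049j ; Δ = -0.04120 - 0.08434j
Accumulated sum -0.01631 + 0.00000j; after 4π/(2l+1) scaling, -0.04098 + 0.00000j ⇒ P_2 = -0.040984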